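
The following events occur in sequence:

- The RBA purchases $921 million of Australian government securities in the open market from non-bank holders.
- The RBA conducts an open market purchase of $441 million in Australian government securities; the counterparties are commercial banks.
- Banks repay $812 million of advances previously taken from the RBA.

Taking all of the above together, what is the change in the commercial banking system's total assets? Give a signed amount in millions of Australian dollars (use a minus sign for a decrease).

RBA balance sheet:
  Assets:      Securities +$1362M, Loans to banks −$812M
  Liabilities: Bank reserves +$550M
Commercial banking system:
  Assets:      Reserves at CB +$550M, Securities −$441M
  Liabilities: Checkable deposits +$921M, Borrowings from CB −$812M
Change in total bank assets = +$109 million.

+$109 million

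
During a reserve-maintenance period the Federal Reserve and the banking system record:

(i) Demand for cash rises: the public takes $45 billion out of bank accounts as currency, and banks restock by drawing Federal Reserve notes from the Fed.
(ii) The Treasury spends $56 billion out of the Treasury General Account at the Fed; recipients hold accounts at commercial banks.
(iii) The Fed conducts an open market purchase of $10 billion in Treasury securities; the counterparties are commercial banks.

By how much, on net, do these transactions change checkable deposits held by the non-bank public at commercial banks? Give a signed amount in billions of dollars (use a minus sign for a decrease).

+$11 billion

Currency withdrawal $45 billion: non-bank counterparties' bank balances fall → −$45B.
Government spending $56 billion: non-bank counterparties' bank balances rise → +$56B.
OMO purchase (from banks) $10 billion: the counterparty is a bank, so public deposits are unchanged → 0.
Net: −45 + 56 + 0 = +$11 billion.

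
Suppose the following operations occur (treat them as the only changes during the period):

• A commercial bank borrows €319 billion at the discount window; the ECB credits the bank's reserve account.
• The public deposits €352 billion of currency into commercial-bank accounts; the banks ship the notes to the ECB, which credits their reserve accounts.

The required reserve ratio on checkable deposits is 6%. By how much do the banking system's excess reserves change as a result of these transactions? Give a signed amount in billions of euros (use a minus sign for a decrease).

Discount-window loan €319 billion: reserves +€319B, deposits 0.
Currency deposit €352 billion: reserves +€352B, deposits +€352B.
Totals: Δreserves = +€671B, Δdeposits = +€352B.
Δrequired reserves = 6% × +€352B = +€21.12B.
Δexcess reserves = Δreserves − Δrequired = +€671B − (+€21.12B) = +€649.88 billion.

+€649.88 billion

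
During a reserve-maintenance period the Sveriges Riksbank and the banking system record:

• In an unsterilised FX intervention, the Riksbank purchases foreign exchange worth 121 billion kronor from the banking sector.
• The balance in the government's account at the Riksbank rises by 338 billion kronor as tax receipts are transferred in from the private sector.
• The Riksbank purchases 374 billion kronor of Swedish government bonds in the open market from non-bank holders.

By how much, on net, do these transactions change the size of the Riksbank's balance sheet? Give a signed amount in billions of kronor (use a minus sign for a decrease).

+495 billion

Riksbank balance sheet:
  Assets:      Securities +374B, Foreign assets +121B
  Liabilities: Bank reserves +157B, Government deposits +338B
Change in total Riksbank assets = +495 billion.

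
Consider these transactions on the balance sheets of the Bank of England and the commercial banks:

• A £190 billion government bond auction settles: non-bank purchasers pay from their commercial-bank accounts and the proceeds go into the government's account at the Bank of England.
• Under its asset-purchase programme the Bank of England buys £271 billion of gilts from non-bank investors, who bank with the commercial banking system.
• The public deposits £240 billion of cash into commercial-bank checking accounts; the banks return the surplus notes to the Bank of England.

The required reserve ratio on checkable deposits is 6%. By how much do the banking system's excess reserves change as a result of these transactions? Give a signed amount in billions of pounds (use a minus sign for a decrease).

Government account inflow £190 billion: reserves −£190B, deposits −£190B.
Asset purchase (from non-banks) £271 billion: reserves +£271B, deposits +£271B.
Currency deposit £240 billion: reserves +£240B, deposits +£240B.
Totals: Δreserves = +£321B, Δdeposits = +£321B.
Δrequired reserves = 6% × +£321B = +£19.26B.
Δexcess reserves = Δreserves − Δrequired = +£321B − (+£19.26B) = +£301.74 billion.

+£301.74 billion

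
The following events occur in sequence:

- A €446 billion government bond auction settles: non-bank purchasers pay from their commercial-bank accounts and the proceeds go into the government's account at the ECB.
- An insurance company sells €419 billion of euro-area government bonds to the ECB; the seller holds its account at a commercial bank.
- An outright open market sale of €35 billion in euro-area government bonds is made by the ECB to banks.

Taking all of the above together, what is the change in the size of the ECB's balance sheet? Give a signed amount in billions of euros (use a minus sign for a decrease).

+€384 billion

ECB balance sheet:
  Assets:      Securities +€384B
  Liabilities: Bank reserves −€62B, Government deposits +€446B
Change in total ECB assets = +€384 billion.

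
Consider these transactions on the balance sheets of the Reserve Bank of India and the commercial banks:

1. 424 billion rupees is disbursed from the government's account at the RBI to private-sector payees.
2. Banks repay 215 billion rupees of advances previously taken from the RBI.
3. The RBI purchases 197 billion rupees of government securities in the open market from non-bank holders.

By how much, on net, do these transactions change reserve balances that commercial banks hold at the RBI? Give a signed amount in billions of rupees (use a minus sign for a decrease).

+406 billion

Government spending 424 billion rupees: government payments flow into bank reserve accounts → +424B.
Discount-window repayment 215 billion rupees: repayment is debited from reserves → −215B.
Asset purchase (from non-banks) 197 billion rupees: the RBI pays by crediting reserve accounts → +197B.
Net: 424 − 215 + 197 = +406 billion.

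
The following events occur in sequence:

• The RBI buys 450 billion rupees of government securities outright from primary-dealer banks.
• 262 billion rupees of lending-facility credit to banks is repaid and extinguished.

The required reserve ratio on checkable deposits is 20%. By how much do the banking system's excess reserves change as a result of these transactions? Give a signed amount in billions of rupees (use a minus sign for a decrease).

OMO purchase (from banks) 450 billion rupees: reserves +450B, deposits 0.
Discount-window repayment 262 billion rupees: reserves −262B, deposits 0.
Totals: Δreserves = +188B, Δdeposits = 0.
Δrequired reserves = 20% × 0 = 0.
Δexcess reserves = Δreserves − Δrequired = +188B − (0) = +188 billion.

+188 billion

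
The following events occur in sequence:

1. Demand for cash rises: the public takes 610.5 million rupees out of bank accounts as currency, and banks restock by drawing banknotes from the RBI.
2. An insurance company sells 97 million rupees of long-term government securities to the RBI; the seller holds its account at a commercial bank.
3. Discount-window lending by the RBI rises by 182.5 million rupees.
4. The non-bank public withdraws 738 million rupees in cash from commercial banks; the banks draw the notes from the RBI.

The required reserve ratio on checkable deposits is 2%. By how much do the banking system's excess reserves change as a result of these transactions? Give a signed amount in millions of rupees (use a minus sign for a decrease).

Currency withdrawal 610.5 million rupees: reserves −610.5M, deposits −610.5M.
Asset purchase (from non-banks) 97 million rupees: reserves +97M, deposits +97M.
Discount-window loan 182.5 million rupees: reserves +182.5M, deposits 0.
Currency withdrawal 738 million rupees: reserves −738M, deposits −738M.
Totals: Δreserves = −1069M, Δdeposits = −1251.5M.
Δrequired reserves = 2% × −1251.5M = −25.03M.
Δexcess reserves = Δreserves − Δrequired = −1069M − (−25.03M) = -1043.97 million.

-1043.97 million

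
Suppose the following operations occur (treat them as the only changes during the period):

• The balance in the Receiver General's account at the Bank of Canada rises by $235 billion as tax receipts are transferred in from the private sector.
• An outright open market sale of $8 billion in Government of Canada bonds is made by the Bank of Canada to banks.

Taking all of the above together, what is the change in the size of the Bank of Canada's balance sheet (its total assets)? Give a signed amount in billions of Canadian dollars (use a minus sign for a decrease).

-$8 billion

Government account inflow $235 billion: only the composition of liabilities changes → 0.
OMO sale (to banks) $8 billion: a Bank of Canada asset is shed → −$8B.
Net: 0 − 8 = -$8 billion.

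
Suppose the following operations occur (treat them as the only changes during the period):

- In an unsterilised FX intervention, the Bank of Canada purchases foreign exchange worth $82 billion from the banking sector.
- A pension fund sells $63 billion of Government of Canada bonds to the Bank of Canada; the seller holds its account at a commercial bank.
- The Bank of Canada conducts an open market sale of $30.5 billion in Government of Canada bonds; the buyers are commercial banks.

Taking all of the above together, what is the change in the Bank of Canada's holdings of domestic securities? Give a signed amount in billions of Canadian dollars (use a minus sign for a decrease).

+$32.5 billion

Bank of Canada balance sheet:
  Assets:      Securities +$32.5B, Foreign assets +$82B
  Liabilities: Bank reserves +$114.5B
Commercial banking system:
  Assets:      Reserves at CB +$114.5B, Securities +$30.5B, Foreign assets −$82B
  Liabilities: Checkable deposits +$63B
So the change in the Bank of Canada's holdings of domestic securities is +$32.5 billion.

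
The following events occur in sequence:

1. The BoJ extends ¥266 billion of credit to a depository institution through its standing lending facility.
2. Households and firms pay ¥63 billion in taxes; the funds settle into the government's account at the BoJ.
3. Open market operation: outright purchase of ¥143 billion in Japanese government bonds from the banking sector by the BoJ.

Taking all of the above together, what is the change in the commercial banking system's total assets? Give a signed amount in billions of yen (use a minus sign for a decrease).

BoJ balance sheet:
  Assets:      Securities +¥143B, Loans to banks +¥266B
  Liabilities: Bank reserves +¥346B, Government deposits +¥63B
Commercial banking system:
  Assets:      Reserves at CB +¥346B, Securities −¥143B
  Liabilities: Checkable deposits −¥63B, Borrowings from CB +¥266B
Change in total bank assets = +¥203 billion.

+¥203 billion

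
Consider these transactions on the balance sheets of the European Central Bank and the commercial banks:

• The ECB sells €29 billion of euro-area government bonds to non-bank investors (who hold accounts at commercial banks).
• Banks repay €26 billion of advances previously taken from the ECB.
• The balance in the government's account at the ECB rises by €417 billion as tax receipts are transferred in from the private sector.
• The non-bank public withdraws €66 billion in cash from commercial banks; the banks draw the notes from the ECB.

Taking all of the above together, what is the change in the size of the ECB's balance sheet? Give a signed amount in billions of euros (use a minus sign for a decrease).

ECB balance sheet:
  Assets:      Securities −€29B, Loans to banks −€26B
  Liabilities: Bank reserves −€538B, Currency in circulation +€66B, Government deposits +€417B
Change in total ECB assets = -€55 billion.

-€55 billion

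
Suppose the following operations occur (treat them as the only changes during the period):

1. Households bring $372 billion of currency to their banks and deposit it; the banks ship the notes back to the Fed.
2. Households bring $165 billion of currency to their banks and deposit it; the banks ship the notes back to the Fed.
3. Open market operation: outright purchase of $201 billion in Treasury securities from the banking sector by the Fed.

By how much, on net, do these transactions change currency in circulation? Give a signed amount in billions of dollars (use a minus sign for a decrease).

Fed balance sheet:
  Assets:      Securities +$201B
  Liabilities: Bank reserves +$738B, Currency in circulation −$537B
So the change in currency in circulation is -$537 billion.

-$537 billion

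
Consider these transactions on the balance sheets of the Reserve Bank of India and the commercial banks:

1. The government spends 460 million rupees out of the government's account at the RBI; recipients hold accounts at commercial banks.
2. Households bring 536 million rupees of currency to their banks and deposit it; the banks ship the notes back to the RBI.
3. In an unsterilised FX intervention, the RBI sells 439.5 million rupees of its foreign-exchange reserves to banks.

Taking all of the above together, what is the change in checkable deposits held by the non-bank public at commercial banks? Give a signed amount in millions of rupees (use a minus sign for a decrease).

RBI balance sheet:
  Assets:      Foreign assets −439.5M
  Liabilities: Bank reserves +556.5M, Currency in circulation −536M, Government deposits −460M
Commercial banking system:
  Assets:      Reserves at CB +556.5M, Foreign assets +439.5M
  Liabilities: Checkable deposits +996M
So the change in checkable deposits held by the non-bank public at commercial banks is +996 million.

+996 million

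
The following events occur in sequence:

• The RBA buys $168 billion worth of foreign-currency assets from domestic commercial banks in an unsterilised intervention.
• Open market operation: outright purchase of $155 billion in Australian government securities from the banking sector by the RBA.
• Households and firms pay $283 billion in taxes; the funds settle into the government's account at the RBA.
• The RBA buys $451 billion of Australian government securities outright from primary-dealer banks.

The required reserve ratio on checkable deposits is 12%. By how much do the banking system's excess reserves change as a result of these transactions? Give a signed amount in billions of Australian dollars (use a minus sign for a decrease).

FX purchase $168 billion: reserves +$168B, deposits 0.
OMO purchase (from banks) $155 billion: reserves +$155B, deposits 0.
Government account inflow $283 billion: reserves −$283B, deposits −$283B.
OMO purchase (from banks) $451 billion: reserves +$451B, deposits 0.
Totals: Δreserves = +$491B, Δdeposits = −$283B.
Δrequired reserves = 12% × −$283B = −$33.96B.
Δexcess reserves = Δreserves − Δrequired = +$491B − (−$33.96B) = +$524.96 billion.

+$524.96 billion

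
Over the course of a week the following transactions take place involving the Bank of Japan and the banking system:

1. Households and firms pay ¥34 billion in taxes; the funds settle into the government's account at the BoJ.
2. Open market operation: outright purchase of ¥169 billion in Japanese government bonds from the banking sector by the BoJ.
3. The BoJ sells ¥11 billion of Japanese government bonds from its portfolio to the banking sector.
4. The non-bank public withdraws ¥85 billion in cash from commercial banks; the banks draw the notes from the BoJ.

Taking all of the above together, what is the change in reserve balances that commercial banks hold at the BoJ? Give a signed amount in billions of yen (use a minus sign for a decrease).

+¥39 billion

BoJ balance sheet:
  Assets:      Securities +¥158B
  Liabilities: Bank reserves +¥39B, Currency in circulation +¥85B, Government deposits +¥34B
Commercial banking system:
  Assets:      Reserves at CB +¥39B, Securities −¥158B
  Liabilities: Checkable deposits −¥119B
So the change in reserve balances that commercial banks hold at the BoJ is +¥39 billion.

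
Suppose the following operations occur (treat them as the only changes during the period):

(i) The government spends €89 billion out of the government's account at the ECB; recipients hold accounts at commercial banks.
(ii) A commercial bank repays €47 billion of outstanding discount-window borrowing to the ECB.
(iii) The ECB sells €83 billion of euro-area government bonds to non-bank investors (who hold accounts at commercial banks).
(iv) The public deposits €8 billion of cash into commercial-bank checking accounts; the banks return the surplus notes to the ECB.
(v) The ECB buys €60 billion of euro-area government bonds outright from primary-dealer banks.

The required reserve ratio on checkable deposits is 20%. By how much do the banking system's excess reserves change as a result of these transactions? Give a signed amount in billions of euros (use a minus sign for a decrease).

+€24.2 billion

Government spending €89 billion: reserves +€89B, deposits +€89B.
Discount-window repayment €47 billion: reserves −€47B, deposits 0.
Asset sale (to non-banks) €83 billion: reserves −€83B, deposits −€83B.
Currency deposit €8 billion: reserves +€8B, deposits +€8B.
OMO purchase (from banks) €60 billion: reserves +€60B, deposits 0.
Totals: Δreserves = +€27B, Δdeposits = +€14B.
Δrequired reserves = 20% × +€14B = +€2.8B.
Δexcess reserves = Δreserves − Δrequired = +€27B − (+€2.8B) = +€24.2 billion.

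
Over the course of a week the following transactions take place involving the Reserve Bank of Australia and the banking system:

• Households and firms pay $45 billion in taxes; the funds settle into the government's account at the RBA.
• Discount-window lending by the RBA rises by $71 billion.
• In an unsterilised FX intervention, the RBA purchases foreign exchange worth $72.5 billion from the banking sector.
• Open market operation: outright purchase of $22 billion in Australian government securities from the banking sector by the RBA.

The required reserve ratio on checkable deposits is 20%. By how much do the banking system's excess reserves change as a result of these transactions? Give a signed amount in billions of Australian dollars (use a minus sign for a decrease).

+$129.5 billion

Government account inflow $45 billion: reserves −$45B, deposits −$45B.
Discount-window loan $71 billion: reserves +$71B, deposits 0.
FX purchase $72.5 billion: reserves +$72.5B, deposits 0.
OMO purchase (from banks) $22 billion: reserves +$22B, deposits 0.
Totals: Δreserves = +$120.5B, Δdeposits = −$45B.
Δrequired reserves = 20% × −$45B = −$9B.
Δexcess reserves = Δreserves − Δrequired = +$120.5B − (−$9B) = +$129.5 billion.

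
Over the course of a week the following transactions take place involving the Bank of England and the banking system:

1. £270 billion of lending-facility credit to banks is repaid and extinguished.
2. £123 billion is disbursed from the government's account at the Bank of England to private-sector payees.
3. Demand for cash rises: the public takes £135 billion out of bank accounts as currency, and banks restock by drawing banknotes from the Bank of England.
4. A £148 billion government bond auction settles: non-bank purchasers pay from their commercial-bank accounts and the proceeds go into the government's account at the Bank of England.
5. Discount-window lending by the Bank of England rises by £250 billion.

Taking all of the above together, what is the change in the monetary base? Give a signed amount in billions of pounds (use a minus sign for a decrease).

-£45 billion

Discount-window repayment £270 billion: Bank of England balance sheet contracts → −£270B.
Government spending £123 billion: a non-base liability converts back to reserves → +£123B.
Currency withdrawal £135 billion: just a shift between currency and reserves — both are base money → 0.
Government account inflow £148 billion: reserves shift to a non-base liability → −£148B.
Discount-window loan £250 billion: Bank of England balance sheet expands → +£250B.
Net: −270 + 123 + 0 − 148 + 250 = -£45 billion.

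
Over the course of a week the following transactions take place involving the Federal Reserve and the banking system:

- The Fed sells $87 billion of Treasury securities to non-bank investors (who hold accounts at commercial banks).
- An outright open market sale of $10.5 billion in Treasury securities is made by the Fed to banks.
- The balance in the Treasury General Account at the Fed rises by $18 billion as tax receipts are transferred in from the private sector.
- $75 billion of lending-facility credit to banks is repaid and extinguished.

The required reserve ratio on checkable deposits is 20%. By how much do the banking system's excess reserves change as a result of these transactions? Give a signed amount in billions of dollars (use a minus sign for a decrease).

Asset sale (to non-banks) $87 billion: reserves −$87B, deposits −$87B.
OMO sale (to banks) $10.5 billion: reserves −$10.5B, deposits 0.
Government account inflow $18 billion: reserves −$18B, deposits −$18B.
Discount-window repayment $75 billion: reserves −$75B, deposits 0.
Totals: Δreserves = −$190.5B, Δdeposits = −$105B.
Δrequired reserves = 20% × −$105B = −$21B.
Δexcess reserves = Δreserves − Δrequired = −$190.5B − (−$21B) = -$169.5 billion.

-$169.5 billion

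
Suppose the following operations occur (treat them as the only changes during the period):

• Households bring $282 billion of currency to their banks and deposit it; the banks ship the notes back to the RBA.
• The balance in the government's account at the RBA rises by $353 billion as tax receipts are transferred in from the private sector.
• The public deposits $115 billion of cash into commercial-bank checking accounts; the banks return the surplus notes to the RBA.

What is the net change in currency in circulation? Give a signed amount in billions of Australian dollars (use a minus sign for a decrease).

-$397 billion

Currency deposit $282 billion: notes return to the central bank → −$282B.
Government account inflow $353 billion: no currency enters or leaves circulation → 0.
Currency deposit $115 billion: notes return to the central bank → −$115B.
Net: −282 + 0 − 115 = -$397 billion.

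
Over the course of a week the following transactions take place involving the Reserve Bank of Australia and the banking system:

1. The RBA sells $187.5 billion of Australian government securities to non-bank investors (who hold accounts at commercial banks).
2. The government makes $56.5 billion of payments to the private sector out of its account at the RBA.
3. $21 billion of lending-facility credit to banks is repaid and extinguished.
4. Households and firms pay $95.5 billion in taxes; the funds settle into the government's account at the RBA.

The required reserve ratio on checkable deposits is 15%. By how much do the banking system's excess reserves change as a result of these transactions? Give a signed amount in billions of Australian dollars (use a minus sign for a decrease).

Asset sale (to non-banks) $187.5 billion: reserves −$187.5B, deposits −$187.5B.
Government spending $56.5 billion: reserves +$56.5B, deposits +$56.5B.
Discount-window repayment $21 billion: reserves −$21B, deposits 0.
Government account inflow $95.5 billion: reserves −$95.5B, deposits −$95.5B.
Totals: Δreserves = −$247.5B, Δdeposits = −$226.5B.
Δrequired reserves = 15% × −$226.5B = −$33.975B.
Δexcess reserves = Δreserves − Δrequired = −$247.5B − (−$33.975B) = -$213.525 billion.

-$213.525 billion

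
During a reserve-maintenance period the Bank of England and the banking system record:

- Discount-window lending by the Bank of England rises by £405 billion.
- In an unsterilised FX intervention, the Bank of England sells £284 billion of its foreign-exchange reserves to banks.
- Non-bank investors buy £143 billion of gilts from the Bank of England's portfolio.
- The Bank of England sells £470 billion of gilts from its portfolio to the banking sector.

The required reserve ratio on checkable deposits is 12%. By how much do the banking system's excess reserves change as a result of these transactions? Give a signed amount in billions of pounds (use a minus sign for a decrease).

Discount-window loan £405 billion: reserves +£405B, deposits 0.
FX sale £284 billion: reserves −£284B, deposits 0.
Asset sale (to non-banks) £143 billion: reserves −£143B, deposits −£143B.
OMO sale (to banks) £470 billion: reserves −£470B, deposits 0.
Totals: Δreserves = −£492B, Δdeposits = −£143B.
Δrequired reserves = 12% × −£143B = −£17.16B.
Δexcess reserves = Δreserves − Δrequired = −£492B − (−£17.16B) = -£474.84 billion.

-£474.84 billion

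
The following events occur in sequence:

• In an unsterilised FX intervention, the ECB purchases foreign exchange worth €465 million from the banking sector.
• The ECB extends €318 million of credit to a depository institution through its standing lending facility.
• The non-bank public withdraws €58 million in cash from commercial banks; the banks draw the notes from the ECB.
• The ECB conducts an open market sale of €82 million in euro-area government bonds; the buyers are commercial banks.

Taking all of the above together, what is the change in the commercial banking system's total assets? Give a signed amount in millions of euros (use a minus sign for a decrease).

FX purchase €465 million: just an asset swap on bank balance sheets → 0.
Discount-window loan €318 million: bank balance sheets expand → +€318M.
Currency withdrawal €58 million: bank balance sheets shrink → −€58M.
OMO sale (to banks) €82 million: just an asset swap on bank balance sheets → 0.
Net: 0 + 318 − 58 + 0 = +€260 million.

+€260 million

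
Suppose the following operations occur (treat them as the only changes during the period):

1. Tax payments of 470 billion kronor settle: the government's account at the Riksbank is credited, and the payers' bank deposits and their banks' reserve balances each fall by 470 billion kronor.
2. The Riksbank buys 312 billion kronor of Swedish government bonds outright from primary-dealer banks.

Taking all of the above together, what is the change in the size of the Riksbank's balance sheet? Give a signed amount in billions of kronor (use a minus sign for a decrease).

+312 billion

Riksbank balance sheet:
  Assets:      Securities +312B
  Liabilities: Bank reserves −158B, Government deposits +470B
Change in total Riksbank assets = +312 billion.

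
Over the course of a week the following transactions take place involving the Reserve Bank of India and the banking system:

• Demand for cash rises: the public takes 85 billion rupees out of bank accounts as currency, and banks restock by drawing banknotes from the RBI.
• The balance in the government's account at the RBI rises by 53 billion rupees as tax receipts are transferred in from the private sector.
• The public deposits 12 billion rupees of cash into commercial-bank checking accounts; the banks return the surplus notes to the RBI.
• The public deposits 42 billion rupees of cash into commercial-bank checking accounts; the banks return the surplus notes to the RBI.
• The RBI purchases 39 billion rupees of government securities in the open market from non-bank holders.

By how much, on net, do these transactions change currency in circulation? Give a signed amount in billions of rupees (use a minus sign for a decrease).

RBI balance sheet:
  Assets:      Securities +39B
  Liabilities: Bank reserves −45B, Currency in circulation +31B, Government deposits +53B
So the change in currency in circulation is +31 billion.

+31 billion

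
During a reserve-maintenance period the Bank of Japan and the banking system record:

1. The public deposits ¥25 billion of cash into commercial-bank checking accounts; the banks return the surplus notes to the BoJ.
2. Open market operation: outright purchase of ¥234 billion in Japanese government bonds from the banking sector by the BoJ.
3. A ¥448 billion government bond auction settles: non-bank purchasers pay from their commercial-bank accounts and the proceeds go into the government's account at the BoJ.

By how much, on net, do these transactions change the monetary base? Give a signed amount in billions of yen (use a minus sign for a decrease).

-¥214 billion

Currency deposit ¥25 billion: just a shift between currency and reserves — both are base money → 0.
OMO purchase (from banks) ¥234 billion: BoJ balance sheet expands → +¥234B.
Government account inflow ¥448 billion: reserves shift to a non-base liability → −¥448B.
Net: 0 + 234 − 448 = -¥214 billion.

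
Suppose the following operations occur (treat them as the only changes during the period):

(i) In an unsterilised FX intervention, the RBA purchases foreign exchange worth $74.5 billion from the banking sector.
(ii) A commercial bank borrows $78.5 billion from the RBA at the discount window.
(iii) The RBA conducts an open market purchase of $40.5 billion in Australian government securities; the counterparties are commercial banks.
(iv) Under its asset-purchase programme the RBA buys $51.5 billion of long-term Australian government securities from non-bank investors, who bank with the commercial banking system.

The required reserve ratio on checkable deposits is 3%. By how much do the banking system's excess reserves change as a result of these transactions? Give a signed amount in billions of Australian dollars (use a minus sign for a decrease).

FX purchase $74.5 billion: reserves +$74.5B, deposits 0.
Discount-window loan $78.5 billion: reserves +$78.5B, deposits 0.
OMO purchase (from banks) $40.5 billion: reserves +$40.5B, deposits 0.
Asset purchase (from non-banks) $51.5 billion: reserves +$51.5B, deposits +$51.5B.
Totals: Δreserves = +$245B, Δdeposits = +$51.5B.
Δrequired reserves = 3% × +$51.5B = +$1.545B.
Δexcess reserves = Δreserves − Δrequired = +$245B − (+$1.545B) = +$243.455 billion.

+$243.455 billion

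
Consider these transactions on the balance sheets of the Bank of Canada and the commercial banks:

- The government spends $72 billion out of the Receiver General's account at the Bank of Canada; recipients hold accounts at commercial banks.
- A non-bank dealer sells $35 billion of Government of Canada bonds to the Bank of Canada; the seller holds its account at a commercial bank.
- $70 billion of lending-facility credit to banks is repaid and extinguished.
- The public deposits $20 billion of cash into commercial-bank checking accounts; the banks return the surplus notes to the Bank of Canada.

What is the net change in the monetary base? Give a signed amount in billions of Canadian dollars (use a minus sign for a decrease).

+$37 billion

Government spending $72 billion: a non-base liability converts back to reserves → +$72B.
Asset purchase (from non-banks) $35 billion: Bank of Canada balance sheet expands → +$35B.
Discount-window repayment $70 billion: Bank of Canada balance sheet contracts → −$70B.
Currency deposit $20 billion: just a shift between currency and reserves — both are base money → 0.
Net: 72 + 35 − 70 + 0 = +$37 billion.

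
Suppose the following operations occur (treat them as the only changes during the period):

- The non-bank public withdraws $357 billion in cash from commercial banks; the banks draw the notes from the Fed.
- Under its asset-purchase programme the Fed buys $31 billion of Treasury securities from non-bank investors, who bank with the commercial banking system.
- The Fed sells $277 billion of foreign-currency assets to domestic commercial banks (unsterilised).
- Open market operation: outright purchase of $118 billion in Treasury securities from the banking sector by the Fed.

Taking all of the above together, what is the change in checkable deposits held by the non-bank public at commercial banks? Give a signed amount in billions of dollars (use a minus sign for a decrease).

-$326 billion

Currency withdrawal $357 billion: non-bank counterparties' bank balances fall → −$357B.
Asset purchase (from non-banks) $31 billion: non-bank counterparties' bank balances rise → +$31B.
FX sale $277 billion: the counterparty is a bank, so public deposits are unchanged → 0.
OMO purchase (from banks) $118 billion: the counterparty is a bank, so public deposits are unchanged → 0.
Net: −357 + 31 + 0 + 0 = -$326 billion.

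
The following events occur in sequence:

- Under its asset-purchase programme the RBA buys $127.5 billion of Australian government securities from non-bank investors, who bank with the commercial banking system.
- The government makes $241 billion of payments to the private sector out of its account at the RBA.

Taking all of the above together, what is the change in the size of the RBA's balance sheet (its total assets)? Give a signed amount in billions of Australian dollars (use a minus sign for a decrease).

+$127.5 billion

RBA balance sheet:
  Assets:      Securities +$127.5B
  Liabilities: Bank reserves +$368.5B, Government deposits −$241B
Change in total RBA assets = +$127.5 billion.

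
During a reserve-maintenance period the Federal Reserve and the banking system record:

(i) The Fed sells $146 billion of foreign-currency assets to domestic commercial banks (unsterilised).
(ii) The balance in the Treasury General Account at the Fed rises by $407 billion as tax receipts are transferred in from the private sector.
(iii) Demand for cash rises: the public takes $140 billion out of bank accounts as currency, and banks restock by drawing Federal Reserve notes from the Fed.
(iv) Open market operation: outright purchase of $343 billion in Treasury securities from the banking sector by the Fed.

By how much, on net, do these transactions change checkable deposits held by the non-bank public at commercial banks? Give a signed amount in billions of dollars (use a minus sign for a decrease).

FX sale $146 billion: the counterparty is a bank, so public deposits are unchanged → 0.
Government account inflow $407 billion: non-bank counterparties' bank balances fall → −$407B.
Currency withdrawal $140 billion: non-bank counterparties' bank balances fall → −$140B.
OMO purchase (from banks) $343 billion: the counterparty is a bank, so public deposits are unchanged → 0.
Net: 0 − 407 − 140 + 0 = -$547 billion.

-$547 billion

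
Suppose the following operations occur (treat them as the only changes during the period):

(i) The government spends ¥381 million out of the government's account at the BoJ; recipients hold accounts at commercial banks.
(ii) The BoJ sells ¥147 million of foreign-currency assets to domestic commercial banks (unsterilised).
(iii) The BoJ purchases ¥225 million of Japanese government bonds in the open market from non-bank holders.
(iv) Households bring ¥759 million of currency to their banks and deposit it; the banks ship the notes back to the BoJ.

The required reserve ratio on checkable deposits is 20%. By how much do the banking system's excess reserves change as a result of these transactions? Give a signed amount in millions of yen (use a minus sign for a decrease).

+¥945 million

Government spending ¥381 million: reserves +¥381M, deposits +¥381M.
FX sale ¥147 million: reserves −¥147M, deposits 0.
Asset purchase (from non-banks) ¥225 million: reserves +¥225M, deposits +¥225M.
Currency deposit ¥759 million: reserves +¥759M, deposits +¥759M.
Totals: Δreserves = +¥1218M, Δdeposits = +¥1365M.
Δrequired reserves = 20% × +¥1365M = +¥273M.
Δexcess reserves = Δreserves − Δrequired = +¥1218M − (+¥273M) = +¥945 million.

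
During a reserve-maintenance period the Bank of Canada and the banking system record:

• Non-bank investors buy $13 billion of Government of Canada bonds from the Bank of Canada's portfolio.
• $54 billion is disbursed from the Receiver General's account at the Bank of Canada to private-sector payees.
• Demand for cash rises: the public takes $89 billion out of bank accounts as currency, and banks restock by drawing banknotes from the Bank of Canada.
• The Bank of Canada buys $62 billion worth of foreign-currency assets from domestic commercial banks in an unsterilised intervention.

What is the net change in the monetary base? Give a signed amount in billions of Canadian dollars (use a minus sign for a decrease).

+$103 billion

Asset sale (to non-banks) $13 billion: Bank of Canada balance sheet contracts → −$13B.
Government spending $54 billion: a non-base liability converts back to reserves → +$54B.
Currency withdrawal $89 billion: just a shift between currency and reserves — both are base money → 0.
FX purchase $62 billion: Bank of Canada balance sheet expands → +$62B.
Net: −13 + 54 + 0 + 62 = +$103 billion.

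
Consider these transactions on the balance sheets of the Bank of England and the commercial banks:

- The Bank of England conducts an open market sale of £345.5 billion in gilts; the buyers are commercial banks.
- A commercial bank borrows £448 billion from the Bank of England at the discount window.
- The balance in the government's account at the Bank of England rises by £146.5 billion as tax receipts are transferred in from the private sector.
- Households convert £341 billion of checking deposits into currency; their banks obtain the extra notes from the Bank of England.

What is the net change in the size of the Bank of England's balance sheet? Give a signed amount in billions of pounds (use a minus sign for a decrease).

+£102.5 billion

OMO sale (to banks) £345.5 billion: a Bank of England asset is shed → −£345.5B.
Discount-window loan £448 billion: a Bank of England asset is acquired → +£448B.
Government account inflow £146.5 billion: only the composition of liabilities changes → 0.
Currency withdrawal £341 billion: only the composition of liabilities changes → 0.
Net: −345.5 + 448 + 0 + 0 = +£102.5 billion.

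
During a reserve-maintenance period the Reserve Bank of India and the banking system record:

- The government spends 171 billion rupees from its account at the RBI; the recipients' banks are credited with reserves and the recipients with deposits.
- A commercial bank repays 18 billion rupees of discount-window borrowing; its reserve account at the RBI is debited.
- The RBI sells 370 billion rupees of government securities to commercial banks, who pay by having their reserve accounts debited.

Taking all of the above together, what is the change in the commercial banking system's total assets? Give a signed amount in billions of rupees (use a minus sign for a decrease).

RBI balance sheet:
  Assets:      Securities −370B, Loans to banks −18B
  Liabilities: Bank reserves −217B, Government deposits −171B
Commercial banking system:
  Assets:      Reserves at CB −217B, Securities +370B
  Liabilities: Checkable deposits +171B, Borrowings from CB −18B
Change in total bank assets = +153 billion.

+153 billion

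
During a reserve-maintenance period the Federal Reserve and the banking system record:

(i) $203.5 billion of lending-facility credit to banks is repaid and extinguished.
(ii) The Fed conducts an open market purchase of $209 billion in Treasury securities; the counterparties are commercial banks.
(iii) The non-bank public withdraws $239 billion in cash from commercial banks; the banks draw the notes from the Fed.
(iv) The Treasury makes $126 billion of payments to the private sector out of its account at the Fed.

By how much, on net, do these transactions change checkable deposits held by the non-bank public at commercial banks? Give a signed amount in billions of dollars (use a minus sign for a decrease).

Discount-window repayment $203.5 billion: the counterparty is a bank, so public deposits are unchanged → 0.
OMO purchase (from banks) $209 billion: the counterparty is a bank, so public deposits are unchanged → 0.
Currency withdrawal $239 billion: non-bank counterparties' bank balances fall → −$239B.
Government spending $126 billion: non-bank counterparties' bank balances rise → +$126B.
Net: 0 + 0 − 239 + 126 = -$113 billion.

-$113 billion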